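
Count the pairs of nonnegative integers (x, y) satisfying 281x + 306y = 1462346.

gcd(306, 281) = 1.
By Bézout, 281*(-49) + 306*(45) = 1.
One solution: (148, 4643).
General: x = 148 + 306t, y = 4643 - 281t.
x ≥ 0 ⇒ t ≥ 0; y ≥ 0 ⇒ t ≤ 16. So t ∈ [0, 16]: 17 solutions.

17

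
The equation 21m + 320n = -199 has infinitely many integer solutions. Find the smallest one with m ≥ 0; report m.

21

gcd(320, 21) = 1  (320 = 15*21 + 5, 21 = 4*5 + 1, 5 = 5*1).
1 divides -199, so solutions exist.
Back-substituting, 21*(61) + 320*(-4) = 1.
Scale by -199/1 = -199: (m₀, n₀) = (-12139, 796).
General solution: m = -12139 + 320t, n = 796 - 21t for integer t.
m ≥ 0: smallest is -12139 mod 320 = 21 (at t = 38), with n = -2.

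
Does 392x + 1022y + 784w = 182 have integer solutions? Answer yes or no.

gcd(1022, 392) = 14  (1022 = 2·392 + 238, 392 = 1·238 + 154, 238 = 1·154 + 84, 154 = 1·84 + 70, 84 = 1·70 + 14, 70 = 5·14).
gcd(14, 784) = 14.
14 divides 182, so integer solutions exist.

yes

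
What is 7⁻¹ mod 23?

gcd(23, 7) = 1.
By Bézout, 7*(10) + 23*(-3) = 1.
So 7*10 ≡ 1 (mod 23), and 10 mod 23 = 10.

10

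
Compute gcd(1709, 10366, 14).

gcd(10366, 1709) = 1  (10366 = 6×1709 + 112, 1709 = 15×112 + 29, 112 = 3×29 + 25, 29 = 1×25 + 4, 25 = 6×4 + 1, 4 = 4×1).
gcd(1, 14) = 1.

1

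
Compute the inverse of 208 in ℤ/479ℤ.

76

gcd(479, 208):
  479 = 2×208 + 63
  208 = 3×63 + 19
  63 = 3×19 + 6
  19 = 3×6 + 1
  6 = 6×1
so gcd(479, 208) = 1.
Back-substitute for Bézout coefficients:
  1 = 19 - 3×6
  ... = 208×(76) + 479×(-33)
So 208×76 ≡ 1 (mod 479), and 76 mod 479 = 76.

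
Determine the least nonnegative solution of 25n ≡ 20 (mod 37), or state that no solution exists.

gcd(37, 25) = 1.
1 divides 20, so solutions exist.
By Bézout, 25*(3) + 37*(-2) = 1.
So 25*(3) ≡ 1 (mod 37); multiply by 20: n ≡ 60 (mod 37).
Smallest nonnegative: n = 60 mod 37 = 23.

23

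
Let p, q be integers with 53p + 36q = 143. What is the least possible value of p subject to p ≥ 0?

19

gcd(53, 36) = 1.
1 divides 143, so solutions exist.
By Bézout, 53×(17) + 36×(-25) = 1.
Scale by 143/1 = 143: (p₀, q₀) = (2431, -3575).
General solution: p = 2431 + 36t, q = -3575 - 53t for integer t.
p ≥ 0: smallest is 2431 mod 36 = 19 (at t = -67), with q = -24.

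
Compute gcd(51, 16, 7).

1

gcd(51, 16) = 1  (51 = 3·16 + 3, 16 = 5·3 + 1, 3 = 3·1).
gcd(1, 7) = 1.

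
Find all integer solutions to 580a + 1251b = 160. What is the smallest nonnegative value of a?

gcd(1251, 580) = 1.
1 divides 160, so solutions exist.
By Bézout, 580×(-110) + 1251×(51) = 1.
Scale by 160/1 = 160: (a₀, b₀) = (-17600, 8160).
General solution: a = -17600 + 1251t, b = 8160 - 580t for integer t.
a ≥ 0: smallest is -17600 mod 1251 = 1165 (at t = 15), with b = -540.

1165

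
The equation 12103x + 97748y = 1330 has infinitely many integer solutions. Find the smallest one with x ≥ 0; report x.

gcd(97748, 12103):
  97748 = 8*12103 + 924
  12103 = 13*924 + 91
  924 = 10*91 + 14
  91 = 6*14 + 7
  14 = 2*7
so gcd(97748, 12103) = 7.
7 divides 1330, so solutions exist.
Back-substitute for Bézout coefficients:
  7 = 91 - 6*14
  ... = 12103*(6453) + 97748*(-799)
Scale by 1330/7 = 190: (x₀, y₀) = (1226070, -151810).
General solution: x = 1226070 + 13964t, y = -151810 - 1729t for integer t.
x ≥ 0: smallest is 1226070 mod 13964 = 11202 (at t = -87), with y = -1387.

11202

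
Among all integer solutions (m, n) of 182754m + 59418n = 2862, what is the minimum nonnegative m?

542

gcd(182754, 59418):
  182754 = 3×59418 + 4500
  59418 = 13×4500 + 918
  4500 = 4×918 + 828
  918 = 1×828 + 90
  828 = 9×90 + 18
  90 = 5×18
so gcd(182754, 59418) = 18.
18 divides 2862, so solutions exist.
Back-substitute for Bézout coefficients:
  18 = 828 - 9×90
  ... = 182754×(647) + 59418×(-1990)
Scale by 2862/18 = 159: (m₀, n₀) = (102873, -316410).
General solution: m = 102873 + 3301t, n = -316410 - 10153t for integer t.
m ≥ 0: smallest is 102873 mod 3301 = 542 (at t = -31), with n = -1667.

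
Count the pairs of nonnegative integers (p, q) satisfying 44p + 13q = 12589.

22

gcd(44, 13) = 1  (44 = 3·13 + 5, 13 = 2·5 + 3, 5 = 1·3 + 2, 3 = 1·2 + 1, 2 = 2·1).
Back-substituting, 44·(-5) + 13·(17) = 1.
Scale by 12589: one solution is (-62945, 214013). Reduce p mod 13: (1, 965).
General: p = 1 + 13t, q = 965 - 44t.
p ≥ 0 ⇒ t ≥ 0; q ≥ 0 ⇒ t ≤ 21. So t ∈ [0, 21]: 22 solutions.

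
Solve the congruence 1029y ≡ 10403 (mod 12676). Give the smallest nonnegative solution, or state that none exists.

5455

gcd(12676, 1029):
  12676 = 12*1029 + 328
  1029 = 3*328 + 45
  328 = 7*45 + 13
  45 = 3*13 + 6
  13 = 2*6 + 1
  6 = 6*1
so gcd(12676, 1029) = 1.
1 divides 10403, so solutions exist.
Back-substitute for Bézout coefficients:
  1 = 13 - 2*6
  ... = 1029*(-1971) + 12676*(160)
So 1029*(-1971) ≡ 1 (mod 12676); multiply by 10403: y ≡ -20504313 (mod 12676).
Smallest nonnegative: y = -20504313 mod 12676 = 5455.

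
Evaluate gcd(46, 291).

gcd(291, 46) = 1  (291 = 6*46 + 15, 46 = 3*15 + 1, 15 = 15*1).

1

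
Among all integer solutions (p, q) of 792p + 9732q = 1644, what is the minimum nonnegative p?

383

gcd(9732, 792):
  9732 = 12*792 + 228
  792 = 3*228 + 108
  228 = 2*108 + 12
  108 = 9*12
so gcd(9732, 792) = 12.
12 divides 1644, so solutions exist.
Back-substitute for Bézout coefficients:
  12 = 228 - 2*108
  ... = 792*(-86) + 9732*(7)
Scale by 1644/12 = 137: (p₀, q₀) = (-11782, 959).
General solution: p = -11782 + 811t, q = 959 - 66t for integer t.
p ≥ 0: smallest is -11782 mod 811 = 383 (at t = 15), with q = -31.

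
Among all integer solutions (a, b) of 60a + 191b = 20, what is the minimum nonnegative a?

64

gcd(191, 60):
  191 = 3·60 + 11
  60 = 5·11 + 5
  11 = 2·5 + 1
  5 = 5·1
so gcd(191, 60) = 1.
1 divides 20, so solutions exist.
Back-substitute for Bézout coefficients:
  1 = 11 - 2·5
  ... = 60·(-35) + 191·(11)
Scale by 20/1 = 20: (a₀, b₀) = (-700, 220).
General solution: a = -700 + 191t, b = 220 - 60t for integer t.
a ≥ 0: smallest is -700 mod 191 = 64 (at t = 4), with b = -20.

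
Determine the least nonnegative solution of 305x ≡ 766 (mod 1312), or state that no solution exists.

gcd(1312, 305) = 1  (1312 = 4*305 + 92, 305 = 3*92 + 29, 92 = 3*29 + 5, 29 = 5*5 + 4, 5 = 1*4 + 1, 4 = 4*1).
1 divides 766, so solutions exist.
Back-substituting, 305*(-271) + 1312*(63) = 1.
So 305*(-271) ≡ 1 (mod 1312); multiply by 766: x ≡ -207586 (mod 1312).
Smallest nonnegative: x = -207586 mod 1312 = 1022.

1022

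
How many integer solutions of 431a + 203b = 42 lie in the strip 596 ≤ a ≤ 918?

2

gcd(431, 203) = 1.
By Bézout, 431·(65) + 203·(-138) = 1.
Particular solution: (91, -193).
General solution: a = 91 + 203t, b = -193 - 431t for integer t.
596 ≤ 91 + 203t ≤ 918 gives t ∈ [3, 4], which is 2 values.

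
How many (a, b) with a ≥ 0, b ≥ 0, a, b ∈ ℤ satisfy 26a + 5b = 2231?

17

gcd(26, 5) = 1  (26 = 5×5 + 1, 5 = 5×1).
Back-substituting, 26×(1) + 5×(-5) = 1.
Scale by 2231: one solution is (2231, -11155). Reduce a mod 5: (1, 441).
General: a = 1 + 5t, b = 441 - 26t.
a ≥ 0 ⇒ t ≥ 0; b ≥ 0 ⇒ t ≤ 16. So t ∈ [0, 16]: 17 solutions.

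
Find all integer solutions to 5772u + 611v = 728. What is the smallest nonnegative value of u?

34

gcd(5772, 611):
  5772 = 9×611 + 273
  611 = 2×273 + 65
  273 = 4×65 + 13
  65 = 5×13
so gcd(5772, 611) = 13.
13 divides 728, so solutions exist.
Back-substitute for Bézout coefficients:
  13 = 273 - 4×65
  ... = 5772×(9) + 611×(-85)
Scale by 728/13 = 56: (u₀, v₀) = (504, -4760).
General solution: u = 504 + 47t, v = -4760 - 444t for integer t.
u ≥ 0: smallest is 504 mod 47 = 34 (at t = -10), with v = -320.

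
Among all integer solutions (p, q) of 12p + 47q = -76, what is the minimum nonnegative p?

gcd(47, 12) = 1.
1 divides -76, so solutions exist.
By Bézout, 12·(4) + 47·(-1) = 1.
Scale by -76/1 = -76: (p₀, q₀) = (-304, 76).
General solution: p = -304 + 47t, q = 76 - 12t for integer t.
p ≥ 0: smallest is -304 mod 47 = 25 (at t = 7), with q = -8.

25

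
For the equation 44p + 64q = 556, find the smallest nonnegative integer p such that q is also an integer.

gcd(64, 44):
  64 = 1·44 + 20
  44 = 2·20 + 4
  20 = 5·4
so gcd(64, 44) = 4.
4 divides 556, so solutions exist.
Back-substitute for Bézout coefficients:
  4 = 44 - 2·20
  ... = 44·(3) + 64·(-2)
Scale by 556/4 = 139: (p₀, q₀) = (417, -278).
General solution: p = 417 + 16t, q = -278 - 11t for integer t.
p ≥ 0: smallest is 417 mod 16 = 1 (at t = -26), with q = 8.

1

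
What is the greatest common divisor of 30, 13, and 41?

1

gcd(30, 13):
  30 = 2×13 + 4
  13 = 3×4 + 1
  4 = 4×1
so gcd(30, 13) = 1.
gcd(1, 41) = 1.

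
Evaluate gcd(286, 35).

1

gcd(286, 35):
  286 = 8*35 + 6
  35 = 5*6 + 5
  6 = 1*5 + 1
  5 = 5*1
so gcd(286, 35) = 1.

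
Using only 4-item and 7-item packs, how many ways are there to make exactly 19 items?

1

Need nonnegative integers with 4j + 7k = 19.
gcd(4, 7) = 1, and 4·(2) + 7·(-1) = 1.
So (j₀, k₀) = (38, -19); general j = 38 + 7t, k = -19 - 4t.
j ≥ 0 ⇒ t ≥ -5; k ≥ 0 ⇒ t ≤ -5. That's 1 value of t.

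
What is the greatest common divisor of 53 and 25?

1

gcd(53, 25):
  53 = 2*25 + 3
  25 = 8*3 + 1
  3 = 3*1
so gcd(53, 25) = 1.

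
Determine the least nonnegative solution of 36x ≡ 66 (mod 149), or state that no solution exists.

gcd(149, 36) = 1  (149 = 4×36 + 5, 36 = 7×5 + 1, 5 = 5×1).
1 divides 66, so solutions exist.
Back-substituting, 36×(29) + 149×(-7) = 1.
So 36×(29) ≡ 1 (mod 149); multiply by 66: x ≡ 1914 (mod 149).
Smallest nonnegative: x = 1914 mod 149 = 126.

126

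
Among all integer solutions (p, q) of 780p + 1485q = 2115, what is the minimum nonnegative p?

gcd(1485, 780) = 15  (1485 = 1·780 + 705, 780 = 1·705 + 75, 705 = 9·75 + 30, 75 = 2·30 + 15, 30 = 2·15).
15 divides 2115, so solutions exist.
Back-substituting, 780·(40) + 1485·(-21) = 15.
Scale by 2115/15 = 141: (p₀, q₀) = (5640, -2961).
General solution: p = 5640 + 99t, q = -2961 - 52t for integer t.
p ≥ 0: smallest is 5640 mod 99 = 96 (at t = -56), with q = -49.

96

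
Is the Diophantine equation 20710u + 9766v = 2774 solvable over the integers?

gcd(20710, 9766) = 38  (20710 = 2×9766 + 1178, 9766 = 8×1178 + 342, 1178 = 3×342 + 152, 342 = 2×152 + 38, 152 = 4×38).
38 divides 2774, so integer solutions exist.

yes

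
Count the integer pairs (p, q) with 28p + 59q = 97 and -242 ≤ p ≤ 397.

gcd(59, 28):
  59 = 2×28 + 3
  28 = 9×3 + 1
  3 = 3×1
so gcd(59, 28) = 1.
Back-substitute for Bézout coefficients:
  1 = 28 - 9×3
  ... = 28×(19) + 59×(-9)
Scale by 97: particular solution (1843, -873); reduce p mod 59: (14, -5).
General solution: p = 14 + 59t, q = -5 - 28t for integer t.
-242 ≤ 14 + 59t ≤ 397 gives t ∈ [-4, 6], which is 11 values.

11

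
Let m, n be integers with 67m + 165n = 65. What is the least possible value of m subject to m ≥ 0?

gcd(165, 67) = 1  (165 = 2×67 + 31, 67 = 2×31 + 5, 31 = 6×5 + 1, 5 = 5×1).
1 divides 65, so solutions exist.
Back-substituting, 67×(-32) + 165×(13) = 1.
Scale by 65/1 = 65: (m₀, n₀) = (-2080, 845).
General solution: m = -2080 + 165t, n = 845 - 67t for integer t.
m ≥ 0: smallest is -2080 mod 165 = 65 (at t = 13), with n = -26.

65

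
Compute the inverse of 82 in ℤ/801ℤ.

gcd(801, 82):
  801 = 9·82 + 63
  82 = 1·63 + 19
  63 = 3·19 + 6
  19 = 3·6 + 1
  6 = 6·1
so gcd(801, 82) = 1.
Back-substitute for Bézout coefficients:
  1 = 19 - 3·6
  ... = 82·(127) + 801·(-13)
So 82·127 ≡ 1 (mod 801), and 127 mod 801 = 127.

127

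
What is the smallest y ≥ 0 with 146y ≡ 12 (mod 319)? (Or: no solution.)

gcd(319, 146) = 1.
1 divides 12, so solutions exist.
By Bézout, 146×(59) + 319×(-27) = 1.
So 146×(59) ≡ 1 (mod 319); multiply by 12: y ≡ 708 (mod 319).
Smallest nonnegative: y = 708 mod 319 = 70.

70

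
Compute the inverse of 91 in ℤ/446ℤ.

397

gcd(446, 91) = 1.
By Bézout, 91*(-49) + 446*(10) = 1.
So 91*-49 ≡ 1 (mod 446), and -49 mod 446 = 397.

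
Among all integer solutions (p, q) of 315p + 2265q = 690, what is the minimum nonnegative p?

gcd(2265, 315) = 15.
15 divides 690, so solutions exist.
By Bézout, 315*(36) + 2265*(-5) = 15.
Scale by 690/15 = 46: (p₀, q₀) = (1656, -230).
General solution: p = 1656 + 151t, q = -230 - 21t for integer t.
p ≥ 0: smallest is 1656 mod 151 = 146 (at t = -10), with q = -20.

146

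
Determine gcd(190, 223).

gcd(223, 190) = 1  (223 = 1×190 + 33, 190 = 5×33 + 25, 33 = 1×25 + 8, 25 = 3×8 + 1, 8 = 8×1).

1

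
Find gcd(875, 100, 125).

25

gcd(875, 100) = 25.
gcd(25, 125) = 25.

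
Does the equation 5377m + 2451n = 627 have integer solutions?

yes

gcd(5377, 2451) = 19  (5377 = 2·2451 + 475, 2451 = 5·475 + 76, 475 = 6·76 + 19, 76 = 4·19).
19 divides 627, so integer solutions exist.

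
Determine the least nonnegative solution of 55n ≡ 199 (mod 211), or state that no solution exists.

gcd(211, 55) = 1  (211 = 3×55 + 46, 55 = 1×46 + 9, 46 = 5×9 + 1, 9 = 9×1).
1 divides 199, so solutions exist.
Back-substituting, 55×(-23) + 211×(6) = 1.
So 55×(-23) ≡ 1 (mod 211); multiply by 199: n ≡ -4577 (mod 211).
Smallest nonnegative: n = -4577 mod 211 = 65.

65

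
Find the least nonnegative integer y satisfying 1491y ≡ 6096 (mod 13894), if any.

60

gcd(13894, 1491) = 1.
1 divides 6096, so solutions exist.
By Bézout, 1491·(1053) + 13894·(-113) = 1.
So 1491·(1053) ≡ 1 (mod 13894); multiply by 6096: y ≡ 6419088 (mod 13894).
Smallest nonnegative: y = 6419088 mod 13894 = 60.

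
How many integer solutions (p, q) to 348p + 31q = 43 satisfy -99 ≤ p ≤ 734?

27

gcd(348, 31) = 1.
By Bézout, 348*(9) + 31*(-101) = 1.
Particular solution: (15, -167).
General solution: p = 15 + 31t, q = -167 - 348t for integer t.
-99 ≤ 15 + 31t ≤ 734 gives t ∈ [-3, 23], which is 27 values.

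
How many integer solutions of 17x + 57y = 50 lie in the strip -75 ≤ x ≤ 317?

7

gcd(57, 17) = 1  (57 = 3×17 + 6, 17 = 2×6 + 5, 6 = 1×5 + 1, 5 = 5×1).
Back-substituting, 17×(-10) + 57×(3) = 1.
Scale by 50: particular solution (-500, 150); reduce x mod 57: (13, -3).
General solution: x = 13 + 57t, y = -3 - 17t for integer t.
-75 ≤ 13 + 57t ≤ 317 gives t ∈ [-1, 5], which is 7 values.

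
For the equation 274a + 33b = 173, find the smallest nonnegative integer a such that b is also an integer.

gcd(274, 33) = 1.
1 divides 173, so solutions exist.
By Bézout, 274*(10) + 33*(-83) = 1.
Scale by 173/1 = 173: (a₀, b₀) = (1730, -14359).
General solution: a = 1730 + 33t, b = -14359 - 274t for integer t.
a ≥ 0: smallest is 1730 mod 33 = 14 (at t = -52), with b = -111.

14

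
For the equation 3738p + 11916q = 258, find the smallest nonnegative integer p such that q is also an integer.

gcd(11916, 3738) = 6  (11916 = 3·3738 + 702, 3738 = 5·702 + 228, 702 = 3·228 + 18, 228 = 12·18 + 12, 18 = 1·12 + 6, 12 = 2·6).
6 divides 258, so solutions exist.
Back-substituting, 3738·(-679) + 11916·(213) = 6.
Scale by 258/6 = 43: (p₀, q₀) = (-29197, 9159).
General solution: p = -29197 + 1986t, q = 9159 - 623t for integer t.
p ≥ 0: smallest is -29197 mod 1986 = 593 (at t = 15), with q = -186.

593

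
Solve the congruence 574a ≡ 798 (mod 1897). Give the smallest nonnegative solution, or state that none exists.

8

gcd(1897, 574):
  1897 = 3*574 + 175
  574 = 3*175 + 49
  175 = 3*49 + 28
  49 = 1*28 + 21
  28 = 1*21 + 7
  21 = 3*7
so gcd(1897, 574) = 7.
7 divides 798, so solutions exist.
Back-substitute for Bézout coefficients:
  7 = 28 - 1*21
  ... = 574*(-76) + 1897*(23)
So 574*(-76) ≡ 7 (mod 1897); multiply by 114: a ≡ -8664 (mod 271).
Smallest nonnegative: a = -8664 mod 271 = 8.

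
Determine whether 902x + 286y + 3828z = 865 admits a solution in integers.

gcd(902, 286) = 22  (902 = 3*286 + 44, 286 = 6*44 + 22, 44 = 2*22).
gcd(22, 3828) = 22.
22 does not divide 865 (remainder 7), so no integer solutions.

no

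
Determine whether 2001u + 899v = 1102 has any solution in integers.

yes

gcd(2001, 899) = 29  (2001 = 2*899 + 203, 899 = 4*203 + 87, 203 = 2*87 + 29, 87 = 3*29).
29 divides 1102, so integer solutions exist.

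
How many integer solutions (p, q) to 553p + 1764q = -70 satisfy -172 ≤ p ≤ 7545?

gcd(1764, 553):
  1764 = 3×553 + 105
  553 = 5×105 + 28
  105 = 3×28 + 21
  28 = 1×21 + 7
  21 = 3×7
so gcd(1764, 553) = 7.
Back-substitute for Bézout coefficients:
  7 = 28 - 1×21
  ... = 553×(67) + 1764×(-21)
Scale by -10: particular solution (-670, 210); reduce p mod 252: (86, -27).
General solution: p = 86 + 252t, q = -27 - 79t for integer t.
-172 ≤ 86 + 252t ≤ 7545 gives t ∈ [-1, 29], which is 31 values.

31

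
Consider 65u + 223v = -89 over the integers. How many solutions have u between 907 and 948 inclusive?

gcd(223, 65) = 1  (223 = 3·65 + 28, 65 = 2·28 + 9, 28 = 3·9 + 1, 9 = 9·1).
Back-substituting, 65·(-24) + 223·(7) = 1.
Scale by -89: particular solution (2136, -623); reduce u mod 223: (129, -38).
General solution: u = 129 + 223t, v = -38 - 65t for integer t.
907 ≤ 129 + 223t ≤ 948 gives t ∈ [4, 3], which is 0 values.

0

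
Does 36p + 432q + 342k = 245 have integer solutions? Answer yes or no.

gcd(432, 36) = 36.
gcd(36, 342) = 18.
18 does not divide 245 (remainder 11), so no integer solutions.

no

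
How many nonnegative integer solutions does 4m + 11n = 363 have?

gcd(11, 4) = 1.
By Bézout, 4*(3) + 11*(-1) = 1.
One solution: (0, 33).
General: m = 0 + 11t, n = 33 - 4t.
m ≥ 0 ⇒ t ≥ 0; n ≥ 0 ⇒ t ≤ 8. So t ∈ [0, 8]: 9 solutions.

9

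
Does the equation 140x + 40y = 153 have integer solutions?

gcd(140, 40) = 20  (140 = 3·40 + 20, 40 = 2·20).
20 does not divide 153 (remainder 13), so no integer solutions.

no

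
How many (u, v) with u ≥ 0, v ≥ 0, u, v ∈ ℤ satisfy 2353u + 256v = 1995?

gcd(2353, 256):
  2353 = 9*256 + 49
  256 = 5*49 + 11
  49 = 4*11 + 5
  11 = 2*5 + 1
  5 = 5*1
so gcd(2353, 256) = 1.
Back-substitute for Bézout coefficients:
  1 = 11 - 2*5
  ... = 2353*(-47) + 256*(432)
Scale by 1995: one solution is (-93765, 861840). Reduce u mod 256: (187, -1711).
General: u = 187 + 256t, v = -1711 - 2353t.
u ≥ 0 ⇒ t ≥ 0; v ≥ 0 ⇒ t ≤ -1. So t ∈ [0, -1]: 0 solutions.

0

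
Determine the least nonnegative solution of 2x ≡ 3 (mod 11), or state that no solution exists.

7

gcd(11, 2) = 1.
1 divides 3, so solutions exist.
By Bézout, 2×(-5) + 11×(1) = 1.
So 2×(-5) ≡ 1 (mod 11); multiply by 3: x ≡ -15 (mod 11).
Smallest nonnegative: x = -15 mod 11 = 7.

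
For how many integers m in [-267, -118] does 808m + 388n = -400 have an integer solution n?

2

gcd(808, 388) = 4  (808 = 2·388 + 32, 388 = 12·32 + 4, 32 = 8·4).
Back-substituting, 808·(-12) + 388·(25) = 4.
Scale by -100: particular solution (1200, -2500); reduce m mod 97: (36, -76).
General solution: m = 36 + 97t, n = -76 - 202t for integer t.
-267 ≤ 36 + 97t ≤ -118 gives t ∈ [-3, -2], which is 2 values.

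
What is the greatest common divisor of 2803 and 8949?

1

gcd(8949, 2803):
  8949 = 3·2803 + 540
  2803 = 5·540 + 103
  540 = 5·103 + 25
  103 = 4·25 + 3
  25 = 8·3 + 1
  3 = 3·1
so gcd(8949, 2803) = 1.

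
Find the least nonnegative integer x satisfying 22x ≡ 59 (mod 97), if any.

gcd(97, 22):
  97 = 4*22 + 9
  22 = 2*9 + 4
  9 = 2*4 + 1
  4 = 4*1
so gcd(97, 22) = 1.
1 divides 59, so solutions exist.
Back-substitute for Bézout coefficients:
  1 = 9 - 2*4
  ... = 22*(-22) + 97*(5)
So 22*(-22) ≡ 1 (mod 97); multiply by 59: x ≡ -1298 (mod 97).
Smallest nonnegative: x = -1298 mod 97 = 60.

60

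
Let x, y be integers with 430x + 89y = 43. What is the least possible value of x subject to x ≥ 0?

9

gcd(430, 89) = 1  (430 = 4·89 + 74, 89 = 1·74 + 15, 74 = 4·15 + 14, 15 = 1·14 + 1, 14 = 14·1).
1 divides 43, so solutions exist.
Back-substituting, 430·(-6) + 89·(29) = 1.
Scale by 43/1 = 43: (x₀, y₀) = (-258, 1247).
General solution: x = -258 + 89t, y = 1247 - 430t for integer t.
x ≥ 0: smallest is -258 mod 89 = 9 (at t = 3), with y = -43.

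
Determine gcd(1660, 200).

gcd(1660, 200):
  1660 = 8·200 + 60
  200 = 3·60 + 20
  60 = 3·20
so gcd(1660, 200) = 20.

20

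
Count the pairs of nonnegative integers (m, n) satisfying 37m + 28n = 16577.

gcd(37, 28) = 1.
By Bézout, 37×(-3) + 28×(4) = 1.
One solution: (25, 559).
General: m = 25 + 28t, n = 559 - 37t.
m ≥ 0 ⇒ t ≥ 0; n ≥ 0 ⇒ t ≤ 15. So t ∈ [0, 15]: 16 solutions.

16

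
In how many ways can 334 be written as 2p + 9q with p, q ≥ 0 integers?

19

gcd(9, 2) = 1  (9 = 4×2 + 1, 2 = 2×1).
Back-substituting, 2×(-4) + 9×(1) = 1.
Scale by 334: one solution is (-1336, 334). Reduce p mod 9: (5, 36).
General: p = 5 + 9t, q = 36 - 2t.
p ≥ 0 ⇒ t ≥ 0; q ≥ 0 ⇒ t ≤ 18. So t ∈ [0, 18]: 19 solutions.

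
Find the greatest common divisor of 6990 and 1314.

gcd(6990, 1314):
  6990 = 5·1314 + 420
  1314 = 3·420 + 54
  420 = 7·54 + 42
  54 = 1·42 + 12
  42 = 3·12 + 6
  12 = 2·6
so gcd(6990, 1314) = 6.

6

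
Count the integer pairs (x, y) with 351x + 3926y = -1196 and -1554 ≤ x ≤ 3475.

gcd(3926, 351) = 13  (3926 = 11·351 + 65, 351 = 5·65 + 26, 65 = 2·26 + 13, 26 = 2·13).
Back-substituting, 351·(-123) + 3926·(11) = 13.
Scale by -92: particular solution (11316, -1012); reduce x mod 302: (142, -13).
General solution: x = 142 + 302t, y = -13 - 27t for integer t.
-1554 ≤ 142 + 302t ≤ 3475 gives t ∈ [-5, 11], which is 17 values.

17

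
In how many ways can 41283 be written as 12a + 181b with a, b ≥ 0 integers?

19

gcd(181, 12) = 1.
By Bézout, 12·(-15) + 181·(1) = 1.
One solution: (137, 219).
General: a = 137 + 181t, b = 219 - 12t.
a ≥ 0 ⇒ t ≥ 0; b ≥ 0 ⇒ t ≤ 18. So t ∈ [0, 18]: 19 solutions.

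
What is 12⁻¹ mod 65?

38

gcd(65, 12) = 1.
By Bézout, 12×(-27) + 65×(5) = 1.
So 12×-27 ≡ 1 (mod 65), and -27 mod 65 = 38.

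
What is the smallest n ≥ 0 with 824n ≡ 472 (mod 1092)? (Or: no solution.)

149

gcd(1092, 824):
  1092 = 1·824 + 268
  824 = 3·268 + 20
  268 = 13·20 + 8
  20 = 2·8 + 4
  8 = 2·4
so gcd(1092, 824) = 4.
4 divides 472, so solutions exist.
Back-substitute for Bézout coefficients:
  4 = 20 - 2·8
  ... = 824·(110) + 1092·(-83)
So 824·(110) ≡ 4 (mod 1092); multiply by 118: n ≡ 12980 (mod 273).
Smallest nonnegative: n = 12980 mod 273 = 149.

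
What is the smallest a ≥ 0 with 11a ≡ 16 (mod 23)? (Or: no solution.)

gcd(23, 11) = 1  (23 = 2*11 + 1, 11 = 11*1).
1 divides 16, so solutions exist.
Back-substituting, 11*(-2) + 23*(1) = 1.
So 11*(-2) ≡ 1 (mod 23); multiply by 16: a ≡ -32 (mod 23).
Smallest nonnegative: a = -32 mod 23 = 14.

14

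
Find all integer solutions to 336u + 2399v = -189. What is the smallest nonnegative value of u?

1049

gcd(2399, 336) = 1  (2399 = 7*336 + 47, 336 = 7*47 + 7, 47 = 6*7 + 5, 7 = 1*5 + 2, 5 = 2*2 + 1, 2 = 2*1).
1 divides -189, so solutions exist.
Back-substituting, 336*(-1021) + 2399*(143) = 1.
Scale by -189/1 = -189: (u₀, v₀) = (192969, -27027).
General solution: u = 192969 + 2399t, v = -27027 - 336t for integer t.
u ≥ 0: smallest is 192969 mod 2399 = 1049 (at t = -80), with v = -147.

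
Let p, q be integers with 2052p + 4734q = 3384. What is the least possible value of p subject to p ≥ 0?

gcd(4734, 2052) = 18  (4734 = 2·2052 + 630, 2052 = 3·630 + 162, 630 = 3·162 + 144, 162 = 1·144 + 18, 144 = 8·18).
18 divides 3384, so solutions exist.
Back-substituting, 2052·(30) + 4734·(-13) = 18.
Scale by 3384/18 = 188: (p₀, q₀) = (5640, -2444).
General solution: p = 5640 + 263t, q = -2444 - 114t for integer t.
p ≥ 0: smallest is 5640 mod 263 = 117 (at t = -21), with q = -50.

117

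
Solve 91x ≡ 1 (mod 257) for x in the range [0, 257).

209

gcd(257, 91) = 1.
By Bézout, 91×(-48) + 257×(17) = 1.
So 91×-48 ≡ 1 (mod 257), and -48 mod 257 = 209.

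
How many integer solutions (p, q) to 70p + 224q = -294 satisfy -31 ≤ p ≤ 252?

gcd(224, 70):
  224 = 3·70 + 14
  70 = 5·14
so gcd(224, 70) = 14.
Back-substitute for Bézout coefficients:
  14 = 224 - 3·70
  ... = 70·(-3) + 224·(1)
Scale by -21: particular solution (63, -21); reduce p mod 16: (15, -6).
General solution: p = 15 + 16t, q = -6 - 5t for integer t.
-31 ≤ 15 + 16t ≤ 252 gives t ∈ [-2, 14], which is 17 values.

17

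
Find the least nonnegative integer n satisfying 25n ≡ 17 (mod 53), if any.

24

gcd(53, 25) = 1  (53 = 2*25 + 3, 25 = 8*3 + 1, 3 = 3*1).
1 divides 17, so solutions exist.
Back-substituting, 25*(17) + 53*(-8) = 1.
So 25*(17) ≡ 1 (mod 53); multiply by 17: n ≡ 289 (mod 53).
Smallest nonnegative: n = 289 mod 53 = 24.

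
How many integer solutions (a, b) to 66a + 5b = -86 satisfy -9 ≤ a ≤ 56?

gcd(66, 5) = 1  (66 = 13*5 + 1, 5 = 5*1).
Back-substituting, 66*(1) + 5*(-13) = 1.
Scale by -86: particular solution (-86, 1118); reduce a mod 5: (4, -70).
General solution: a = 4 + 5t, b = -70 - 66t for integer t.
-9 ≤ 4 + 5t ≤ 56 gives t ∈ [-2, 10], which is 13 values.

13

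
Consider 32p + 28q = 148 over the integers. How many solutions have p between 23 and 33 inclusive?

gcd(32, 28) = 4  (32 = 1*28 + 4, 28 = 7*4).
Back-substituting, 32*(1) + 28*(-1) = 4.
Scale by 37: particular solution (37, -37); reduce p mod 7: (2, 3).
General solution: p = 2 + 7t, q = 3 - 8t for integer t.
23 ≤ 2 + 7t ≤ 33 gives t ∈ [3, 4], which is 2 values.

2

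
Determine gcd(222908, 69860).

gcd(222908, 69860):
  222908 = 3·69860 + 13328
  69860 = 5·13328 + 3220
  13328 = 4·3220 + 448
  3220 = 7·448 + 84
  448 = 5·84 + 28
  84 = 3·28
so gcd(222908, 69860) = 28.

28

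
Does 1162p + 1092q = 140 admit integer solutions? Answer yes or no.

gcd(1162, 1092):
  1162 = 1·1092 + 70
  1092 = 15·70 + 42
  70 = 1·42 + 28
  42 = 1·28 + 14
  28 = 2·14
so gcd(1162, 1092) = 14.
14 divides 140, so integer solutions exist.

yes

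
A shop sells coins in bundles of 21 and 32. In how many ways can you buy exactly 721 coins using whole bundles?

1

Need nonnegative integers with 21j + 32k = 721.
gcd(21, 32) = 1, and 21·(-3) + 32·(2) = 1.
So (j₀, k₀) = (-2163, 1442); general j = -2163 + 32t, k = 1442 - 21t.
j ≥ 0 ⇒ t ≥ 68; k ≥ 0 ⇒ t ≤ 68. That's 1 value of t.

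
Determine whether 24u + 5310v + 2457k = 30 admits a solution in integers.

yes

gcd(5310, 24) = 6  (5310 = 221*24 + 6, 24 = 4*6).
gcd(6, 2457) = 3.
3 divides 30, so integer solutions exist.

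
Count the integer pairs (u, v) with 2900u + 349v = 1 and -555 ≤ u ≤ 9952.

30

gcd(2900, 349) = 1.
By Bézout, 2900×(-42) + 349×(349) = 1.
Particular solution: (307, -2551).
General solution: u = 307 + 349t, v = -2551 - 2900t for integer t.
-555 ≤ 307 + 349t ≤ 9952 gives t ∈ [-2, 27], which is 30 values.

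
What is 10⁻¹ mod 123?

37

gcd(123, 10) = 1.
By Bézout, 10·(37) + 123·(-3) = 1.
So 10·37 ≡ 1 (mod 123), and 37 mod 123 = 37.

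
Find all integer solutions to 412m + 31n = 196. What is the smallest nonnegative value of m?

8

gcd(412, 31) = 1.
1 divides 196, so solutions exist.
By Bézout, 412·(7) + 31·(-93) = 1.
Scale by 196/1 = 196: (m₀, n₀) = (1372, -18228).
General solution: m = 1372 + 31t, n = -18228 - 412t for integer t.
m ≥ 0: smallest is 1372 mod 31 = 8 (at t = -44), with n = -100.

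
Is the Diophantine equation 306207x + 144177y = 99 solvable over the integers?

gcd(306207, 144177) = 33.
33 divides 99, so integer solutions exist.

yes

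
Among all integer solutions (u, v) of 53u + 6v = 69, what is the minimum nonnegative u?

gcd(53, 6) = 1.
1 divides 69, so solutions exist.
By Bézout, 53·(-1) + 6·(9) = 1.
Scale by 69/1 = 69: (u₀, v₀) = (-69, 621).
General solution: u = -69 + 6t, v = 621 - 53t for integer t.
u ≥ 0: smallest is -69 mod 6 = 3 (at t = 12), with v = -15.

3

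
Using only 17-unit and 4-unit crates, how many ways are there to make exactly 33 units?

Need nonnegative integers with 17j + 4k = 33.
gcd(17, 4) = 1, and 17·(1) + 4·(-4) = 1.
So (j₀, k₀) = (33, -132); general j = 33 + 4t, k = -132 - 17t.
j ≥ 0 ⇒ t ≥ -8; k ≥ 0 ⇒ t ≤ -8. That's 1 value of t.

1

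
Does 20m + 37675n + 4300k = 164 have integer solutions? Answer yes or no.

no

gcd(37675, 20) = 5.
gcd(5, 4300) = 5.
5 does not divide 164 (remainder 4), so no integer solutions.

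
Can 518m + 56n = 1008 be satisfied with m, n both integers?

yes

gcd(518, 56) = 14  (518 = 9·56 + 14, 56 = 4·14).
14 divides 1008, so integer solutions exist.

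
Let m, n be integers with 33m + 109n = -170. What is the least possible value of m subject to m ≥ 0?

51

gcd(109, 33):
  109 = 3*33 + 10
  33 = 3*10 + 3
  10 = 3*3 + 1
  3 = 3*1
so gcd(109, 33) = 1.
1 divides -170, so solutions exist.
Back-substitute for Bézout coefficients:
  1 = 10 - 3*3
  ... = 33*(-33) + 109*(10)
Scale by -170/1 = -170: (m₀, n₀) = (5610, -1700).
General solution: m = 5610 + 109t, n = -1700 - 33t for integer t.
m ≥ 0: smallest is 5610 mod 109 = 51 (at t = -51), with n = -17.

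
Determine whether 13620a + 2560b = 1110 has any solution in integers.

gcd(13620, 2560):
  13620 = 5×2560 + 820
  2560 = 3×820 + 100
  820 = 8×100 + 20
  100 = 5×20
so gcd(13620, 2560) = 20.
20 does not divide 1110 (remainder 10), so no integer solutions.

no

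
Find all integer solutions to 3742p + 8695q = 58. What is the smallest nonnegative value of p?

6864

gcd(8695, 3742):
  8695 = 2*3742 + 1211
  3742 = 3*1211 + 109
  1211 = 11*109 + 12
  109 = 9*12 + 1
  12 = 12*1
so gcd(8695, 3742) = 1.
1 divides 58, so solutions exist.
Back-substitute for Bézout coefficients:
  1 = 109 - 9*12
  ... = 3742*(718) + 8695*(-309)
Scale by 58/1 = 58: (p₀, q₀) = (41644, -17922).
General solution: p = 41644 + 8695t, q = -17922 - 3742t for integer t.
p ≥ 0: smallest is 41644 mod 8695 = 6864 (at t = -4), with q = -2954.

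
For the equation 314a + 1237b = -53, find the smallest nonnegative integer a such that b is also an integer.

gcd(1237, 314) = 1  (1237 = 3·314 + 295, 314 = 1·295 + 19, 295 = 15·19 + 10, 19 = 1·10 + 9, 10 = 1·9 + 1, 9 = 9·1).
1 divides -53, so solutions exist.
Back-substituting, 314·(-130) + 1237·(33) = 1.
Scale by -53/1 = -53: (a₀, b₀) = (6890, -1749).
General solution: a = 6890 + 1237t, b = -1749 - 314t for integer t.
a ≥ 0: smallest is 6890 mod 1237 = 705 (at t = -5), with b = -179.

705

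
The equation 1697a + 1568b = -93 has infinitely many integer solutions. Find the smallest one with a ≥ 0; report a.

291

gcd(1697, 1568) = 1  (1697 = 1*1568 + 129, 1568 = 12*129 + 20, 129 = 6*20 + 9, 20 = 2*9 + 2, 9 = 4*2 + 1, 2 = 2*1).
1 divides -93, so solutions exist.
Back-substituting, 1697*(705) + 1568*(-763) = 1.
Scale by -93/1 = -93: (a₀, b₀) = (-65565, 70959).
General solution: a = -65565 + 1568t, b = 70959 - 1697t for integer t.
a ≥ 0: smallest is -65565 mod 1568 = 291 (at t = 42), with b = -315.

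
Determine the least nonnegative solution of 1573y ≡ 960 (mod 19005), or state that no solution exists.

gcd(19005, 1573) = 1.
1 divides 960, so solutions exist.
By Bézout, 1573*(4567) + 19005*(-378) = 1.
So 1573*(4567) ≡ 1 (mod 19005); multiply by 960: y ≡ 4384320 (mod 19005).
Smallest nonnegative: y = 4384320 mod 19005 = 13170.

13170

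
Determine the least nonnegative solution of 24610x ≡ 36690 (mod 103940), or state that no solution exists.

4301

gcd(103940, 24610) = 10.
10 divides 36690, so solutions exist.
By Bézout, 24610*(-1115) + 103940*(264) = 10.
So 24610*(-1115) ≡ 10 (mod 103940); multiply by 3669: x ≡ -4090935 (mod 10394).
Smallest nonnegative: x = -4090935 mod 10394 = 4301.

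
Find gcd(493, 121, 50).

gcd(493, 121) = 1.
gcd(1, 50) = 1.

1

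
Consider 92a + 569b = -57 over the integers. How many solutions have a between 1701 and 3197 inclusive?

3

gcd(569, 92):
  569 = 6·92 + 17
  92 = 5·17 + 7
  17 = 2·7 + 3
  7 = 2·3 + 1
  3 = 3·1
so gcd(569, 92) = 1.
Back-substitute for Bézout coefficients:
  1 = 7 - 2·3
  ... = 92·(167) + 569·(-27)
Scale by -57: particular solution (-9519, 1539); reduce a mod 569: (154, -25).
General solution: a = 154 + 569t, b = -25 - 92t for integer t.
1701 ≤ 154 + 569t ≤ 3197 gives t ∈ [3, 5], which is 3 values.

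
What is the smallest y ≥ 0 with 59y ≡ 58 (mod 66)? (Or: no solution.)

gcd(66, 59):
  66 = 1×59 + 7
  59 = 8×7 + 3
  7 = 2×3 + 1
  3 = 3×1
so gcd(66, 59) = 1.
1 divides 58, so solutions exist.
Back-substitute for Bézout coefficients:
  1 = 7 - 2×3
  ... = 59×(-19) + 66×(17)
So 59×(-19) ≡ 1 (mod 66); multiply by 58: y ≡ -1102 (mod 66).
Smallest nonnegative: y = -1102 mod 66 = 20.

20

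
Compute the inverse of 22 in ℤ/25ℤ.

8

gcd(25, 22) = 1  (25 = 1×22 + 3, 22 = 7×3 + 1, 3 = 3×1).
Back-substituting, 22×(8) + 25×(-7) = 1.
So 22×8 ≡ 1 (mod 25), and 8 mod 25 = 8.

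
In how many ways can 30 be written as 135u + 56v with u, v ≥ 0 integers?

0

gcd(135, 56) = 1.
By Bézout, 135*(-17) + 56*(41) = 1.
One solution: (50, -120).
General: u = 50 + 56t, v = -120 - 135t.
u ≥ 0 ⇒ t ≥ 0; v ≥ 0 ⇒ t ≤ -1. So t ∈ [0, -1]: 0 solutions.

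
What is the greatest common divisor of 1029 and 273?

gcd(1029, 273):
  1029 = 3*273 + 210
  273 = 1*210 + 63
  210 = 3*63 + 21
  63 = 3*21
so gcd(1029, 273) = 21.

21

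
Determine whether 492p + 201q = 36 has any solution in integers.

gcd(492, 201) = 3  (492 = 2*201 + 90, 201 = 2*90 + 21, 90 = 4*21 + 6, 21 = 3*6 + 3, 6 = 2*3).
3 divides 36, so integer solutions exist.

yes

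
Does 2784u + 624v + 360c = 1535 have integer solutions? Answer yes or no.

gcd(2784, 624):
  2784 = 4×624 + 288
  624 = 2×288 + 48
  288 = 6×48
so gcd(2784, 624) = 48.
gcd(48, 360) = 24.
24 does not divide 1535 (remainder 23), so no integer solutions.

no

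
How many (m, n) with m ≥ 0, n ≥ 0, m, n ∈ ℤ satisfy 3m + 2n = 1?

0

gcd(3, 2) = 1.
By Bézout, 3*(1) + 2*(-1) = 1.
One solution: (1, -1).
General: m = 1 + 2t, n = -1 - 3t.
m ≥ 0 ⇒ t ≥ 0; n ≥ 0 ⇒ t ≤ -1. So t ∈ [0, -1]: 0 solutions.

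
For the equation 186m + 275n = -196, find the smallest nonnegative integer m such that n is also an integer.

64

gcd(275, 186) = 1  (275 = 1·186 + 89, 186 = 2·89 + 8, 89 = 11·8 + 1, 8 = 8·1).
1 divides -196, so solutions exist.
Back-substituting, 186·(-34) + 275·(23) = 1.
Scale by -196/1 = -196: (m₀, n₀) = (6664, -4508).
General solution: m = 6664 + 275t, n = -4508 - 186t for integer t.
m ≥ 0: smallest is 6664 mod 275 = 64 (at t = -24), with n = -44.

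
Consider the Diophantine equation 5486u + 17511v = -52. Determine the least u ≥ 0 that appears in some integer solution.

1264

gcd(17511, 5486) = 13  (17511 = 3×5486 + 1053, 5486 = 5×1053 + 221, 1053 = 4×221 + 169, 221 = 1×169 + 52, 169 = 3×52 + 13, 52 = 4×13).
13 divides -52, so solutions exist.
Back-substituting, 5486×(-316) + 17511×(99) = 13.
Scale by -52/13 = -4: (u₀, v₀) = (1264, -396).
General solution: u = 1264 + 1347t, v = -396 - 422t for integer t.
u ≥ 0: smallest is 1264 mod 1347 = 1264 (at t = 0), with v = -396.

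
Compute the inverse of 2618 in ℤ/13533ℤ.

9134

gcd(13533, 2618) = 1.
By Bézout, 2618×(-4399) + 13533×(851) = 1.
So 2618×-4399 ≡ 1 (mod 13533), and -4399 mod 13533 = 9134.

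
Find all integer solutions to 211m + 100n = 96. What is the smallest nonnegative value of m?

36

gcd(211, 100) = 1.
1 divides 96, so solutions exist.
By Bézout, 211×(-9) + 100×(19) = 1.
Scale by 96/1 = 96: (m₀, n₀) = (-864, 1824).
General solution: m = -864 + 100t, n = 1824 - 211t for integer t.
m ≥ 0: smallest is -864 mod 100 = 36 (at t = 9), with n = -75.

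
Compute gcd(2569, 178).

gcd(2569, 178):
  2569 = 14·178 + 77
  178 = 2·77 + 24
  77 = 3·24 + 5
  24 = 4·5 + 4
  5 = 1·4 + 1
  4 = 4·1
so gcd(2569, 178) = 1.

1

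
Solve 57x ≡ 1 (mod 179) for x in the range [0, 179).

22

gcd(179, 57):
  179 = 3×57 + 8
  57 = 7×8 + 1
  8 = 8×1
so gcd(179, 57) = 1.
Back-substitute for Bézout coefficients:
  1 = 57 - 7×8
  ... = 57×(22) + 179×(-7)
So 57×22 ≡ 1 (mod 179), and 22 mod 179 = 22.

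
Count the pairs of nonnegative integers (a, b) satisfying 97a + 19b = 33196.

gcd(97, 19) = 1  (97 = 5·19 + 2, 19 = 9·2 + 1, 2 = 2·1).
Back-substituting, 97·(-9) + 19·(46) = 1.
Scale by 33196: one solution is (-298764, 1527016). Reduce a mod 19: (11, 1691).
General: a = 11 + 19t, b = 1691 - 97t.
a ≥ 0 ⇒ t ≥ 0; b ≥ 0 ⇒ t ≤ 17. So t ∈ [0, 17]: 18 solutions.

18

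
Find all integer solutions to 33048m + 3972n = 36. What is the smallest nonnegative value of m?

203

gcd(33048, 3972):
  33048 = 8*3972 + 1272
  3972 = 3*1272 + 156
  1272 = 8*156 + 24
  156 = 6*24 + 12
  24 = 2*12
so gcd(33048, 3972) = 12.
12 divides 36, so solutions exist.
Back-substitute for Bézout coefficients:
  12 = 156 - 6*24
  ... = 33048*(-153) + 3972*(1273)
Scale by 36/12 = 3: (m₀, n₀) = (-459, 3819).
General solution: m = -459 + 331t, n = 3819 - 2754t for integer t.
m ≥ 0: smallest is -459 mod 331 = 203 (at t = 2), with n = -1689.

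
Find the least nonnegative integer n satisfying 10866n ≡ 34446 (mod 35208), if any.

gcd(35208, 10866):
  35208 = 3×10866 + 2610
  10866 = 4×2610 + 426
  2610 = 6×426 + 54
  426 = 7×54 + 48
  54 = 1×48 + 6
  48 = 8×6
so gcd(35208, 10866) = 6.
6 divides 34446, so solutions exist.
Back-substitute for Bézout coefficients:
  6 = 54 - 1×48
  ... = 10866×(-661) + 35208×(204)
So 10866×(-661) ≡ 6 (mod 35208); multiply by 5741: n ≡ -3794801 (mod 5868).
Smallest nonnegative: n = -3794801 mod 5868 = 1795.

1795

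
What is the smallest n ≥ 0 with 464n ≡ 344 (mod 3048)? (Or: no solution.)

73

gcd(3048, 464) = 8.
8 divides 344, so solutions exist.
By Bézout, 464·(46) + 3048·(-7) = 8.
So 464·(46) ≡ 8 (mod 3048); multiply by 43: n ≡ 1978 (mod 381).
Smallest nonnegative: n = 1978 mod 381 = 73.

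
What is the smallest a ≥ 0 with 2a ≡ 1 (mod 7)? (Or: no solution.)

gcd(7, 2) = 1  (7 = 3*2 + 1, 2 = 2*1).
1 divides 1, so solutions exist.
Back-substituting, 2*(-3) + 7*(1) = 1.
So 2*(-3) ≡ 1 (mod 7); multiply by 1: a ≡ -3 (mod 7).
Smallest nonnegative: a = -3 mod 7 = 4.

4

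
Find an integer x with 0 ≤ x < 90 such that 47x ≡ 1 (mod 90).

23

gcd(90, 47) = 1.
By Bézout, 47*(23) + 90*(-12) = 1.
So 47*23 ≡ 1 (mod 90), and 23 mod 90 = 23.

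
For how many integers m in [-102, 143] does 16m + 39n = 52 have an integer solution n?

gcd(39, 16) = 1  (39 = 2·16 + 7, 16 = 2·7 + 2, 7 = 3·2 + 1, 2 = 2·1).
Back-substituting, 16·(-17) + 39·(7) = 1.
Scale by 52: particular solution (-884, 364); reduce m mod 39: (13, -4).
General solution: m = 13 + 39t, n = -4 - 16t for integer t.
-102 ≤ 13 + 39t ≤ 143 gives t ∈ [-2, 3], which is 6 values.

6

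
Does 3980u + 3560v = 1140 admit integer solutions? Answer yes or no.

yes

gcd(3980, 3560) = 20  (3980 = 1*3560 + 420, 3560 = 8*420 + 200, 420 = 2*200 + 20, 200 = 10*20).
20 divides 1140, so integer solutions exist.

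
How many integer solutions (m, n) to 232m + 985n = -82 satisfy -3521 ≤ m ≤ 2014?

gcd(985, 232) = 1.
By Bézout, 232·(-242) + 985·(57) = 1.
Particular solution: (144, -34).
General solution: m = 144 + 985t, n = -34 - 232t for integer t.
-3521 ≤ 144 + 985t ≤ 2014 gives t ∈ [-3, 1], which is 5 values.

5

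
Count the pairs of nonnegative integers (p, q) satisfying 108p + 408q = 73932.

20

gcd(408, 108) = 12.
By Bézout, 108*(-15) + 408*(4) = 12.
One solution: (31, 173).
General: p = 31 + 34t, q = 173 - 9t.
p ≥ 0 ⇒ t ≥ 0; q ≥ 0 ⇒ t ≤ 19. So t ∈ [0, 19]: 20 solutions.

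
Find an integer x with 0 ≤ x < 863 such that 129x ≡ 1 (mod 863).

gcd(863, 129) = 1  (863 = 6×129 + 89, 129 = 1×89 + 40, 89 = 2×40 + 9, 40 = 4×9 + 4, 9 = 2×4 + 1, 4 = 4×1).
Back-substituting, 129×(-194) + 863×(29) = 1.
So 129×-194 ≡ 1 (mod 863), and -194 mod 863 = 669.

669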